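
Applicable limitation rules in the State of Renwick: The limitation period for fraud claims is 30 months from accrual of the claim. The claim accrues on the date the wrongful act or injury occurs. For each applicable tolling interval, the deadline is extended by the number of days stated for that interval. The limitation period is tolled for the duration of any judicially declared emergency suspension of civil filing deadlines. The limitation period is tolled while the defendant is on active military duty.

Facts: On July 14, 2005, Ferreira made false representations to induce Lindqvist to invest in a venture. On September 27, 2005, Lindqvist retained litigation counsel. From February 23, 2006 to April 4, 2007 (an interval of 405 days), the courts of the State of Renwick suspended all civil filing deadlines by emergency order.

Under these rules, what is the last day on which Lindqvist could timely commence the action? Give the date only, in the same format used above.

The limitation period began to run on July 14, 2005.
The untolled deadline — 30 months after July 14, 2005 — is January 14, 2008.
Because the emergency suspension of filing deadlines ran from February 23, 2006 to April 4, 2007, the deadline is extended by 405 days to February 22, 2009.
The other events in the timeline have no effect on the limitation period under the stated rules.

February 22, 2009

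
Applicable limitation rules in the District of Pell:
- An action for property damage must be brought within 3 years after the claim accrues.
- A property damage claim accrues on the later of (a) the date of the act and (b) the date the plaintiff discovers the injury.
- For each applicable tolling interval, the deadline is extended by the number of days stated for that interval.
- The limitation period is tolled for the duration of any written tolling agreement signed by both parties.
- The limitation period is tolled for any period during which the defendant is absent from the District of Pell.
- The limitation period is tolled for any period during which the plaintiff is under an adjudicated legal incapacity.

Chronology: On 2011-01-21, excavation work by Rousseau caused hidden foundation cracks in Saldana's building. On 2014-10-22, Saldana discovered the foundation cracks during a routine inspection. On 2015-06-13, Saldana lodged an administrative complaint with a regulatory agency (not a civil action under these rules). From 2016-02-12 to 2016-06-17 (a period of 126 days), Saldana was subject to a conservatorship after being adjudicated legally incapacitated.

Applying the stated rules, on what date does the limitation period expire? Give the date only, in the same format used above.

Taking the later of the act (2011-01-21) and discovery (2014-10-22), the claim accrued on 2014-10-22.
Adding the 3 years base period to 2014-10-22 gives a deadline of 2017-10-22, before any tolling.
Because the plaintiff's legal incapacity ran from 2016-02-12 to 2016-06-17, the deadline is extended by 126 days to 2018-02-25.
Nothing else in the chronology tolls or restarts the period.

2018-02-25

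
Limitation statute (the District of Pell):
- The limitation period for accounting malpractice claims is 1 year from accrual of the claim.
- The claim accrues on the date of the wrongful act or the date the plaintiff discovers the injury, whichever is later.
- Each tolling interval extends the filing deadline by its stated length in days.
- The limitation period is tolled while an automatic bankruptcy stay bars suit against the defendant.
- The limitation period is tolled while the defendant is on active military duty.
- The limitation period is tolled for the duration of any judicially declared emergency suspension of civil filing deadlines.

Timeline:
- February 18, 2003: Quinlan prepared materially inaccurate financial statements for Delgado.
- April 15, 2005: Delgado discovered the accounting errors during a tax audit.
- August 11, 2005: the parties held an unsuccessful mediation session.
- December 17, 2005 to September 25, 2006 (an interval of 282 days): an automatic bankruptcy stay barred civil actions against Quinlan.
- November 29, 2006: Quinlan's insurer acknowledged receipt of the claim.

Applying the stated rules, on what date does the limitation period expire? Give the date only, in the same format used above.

January 22, 2007

The claim accrued on April 15, 2005 — the later of the February 18, 2003 act and the April 15, 2005 discovery.
Adding the 1 year base period to April 15, 2005 gives a deadline of April 15, 2006, before any tolling.
Because the automatic bankruptcy stay ran from December 17, 2005 to September 25, 2006, the deadline is extended by 282 days to January 22, 2007.
The other events in the timeline have no effect on the limitation period under the stated rules.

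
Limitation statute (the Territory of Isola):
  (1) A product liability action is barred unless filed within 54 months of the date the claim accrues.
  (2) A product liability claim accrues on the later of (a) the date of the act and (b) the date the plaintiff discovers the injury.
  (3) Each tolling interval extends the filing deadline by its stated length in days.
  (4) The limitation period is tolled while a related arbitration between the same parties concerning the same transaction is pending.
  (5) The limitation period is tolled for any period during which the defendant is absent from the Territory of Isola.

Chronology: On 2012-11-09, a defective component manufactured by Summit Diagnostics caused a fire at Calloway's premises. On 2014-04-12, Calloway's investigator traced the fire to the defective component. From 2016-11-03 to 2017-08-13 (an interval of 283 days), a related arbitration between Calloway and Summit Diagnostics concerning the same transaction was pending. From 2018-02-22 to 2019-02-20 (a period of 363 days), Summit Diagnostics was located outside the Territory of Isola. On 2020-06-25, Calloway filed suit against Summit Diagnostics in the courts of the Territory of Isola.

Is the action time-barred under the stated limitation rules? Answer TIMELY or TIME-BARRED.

Because discovery on 2014-04-12 post-dates the 2012-11-09 act, accrual under the later-of rule falls on 2014-04-12.
Adding the 54 months base period to 2014-04-12 gives a deadline of 2018-10-12, before any tolling.
The period was tolled for 283 days by the pending related arbitration (2016-11-03 to 2017-08-13), pushing the deadline to 2019-07-22.
The defendant's absence from the jurisdiction from 2018-02-22 to 2019-02-20 tolled the period for 363 days, extending the deadline to 2020-07-19.
Calloway filed on 2020-06-25, before the 2020-07-19 deadline, so the action is timely.

TIMELY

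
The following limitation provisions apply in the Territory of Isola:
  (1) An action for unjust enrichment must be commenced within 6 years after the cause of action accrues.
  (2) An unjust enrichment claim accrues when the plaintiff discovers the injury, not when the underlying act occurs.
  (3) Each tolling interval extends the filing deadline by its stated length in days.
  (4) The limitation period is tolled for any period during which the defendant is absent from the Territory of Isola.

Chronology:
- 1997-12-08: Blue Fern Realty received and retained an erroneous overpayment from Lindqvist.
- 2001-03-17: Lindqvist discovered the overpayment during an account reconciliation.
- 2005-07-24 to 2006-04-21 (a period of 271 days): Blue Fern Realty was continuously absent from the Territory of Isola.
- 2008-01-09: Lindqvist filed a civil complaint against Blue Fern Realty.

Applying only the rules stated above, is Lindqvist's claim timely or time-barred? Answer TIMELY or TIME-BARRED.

Accrual is tied to discovery, so the period began on 2001-03-17 rather than on 1997-12-08 when the act occurred.
6 years from 2001-03-17 is 2007-03-17.
The defendant's absence from the jurisdiction from 2005-07-24 to 2006-04-21 tolled the period for 271 days, extending the deadline to 2007-12-13.
The 2008-01-09 filing falls after the 2007-12-13 deadline; the claim is time-barred.

TIME-BARRED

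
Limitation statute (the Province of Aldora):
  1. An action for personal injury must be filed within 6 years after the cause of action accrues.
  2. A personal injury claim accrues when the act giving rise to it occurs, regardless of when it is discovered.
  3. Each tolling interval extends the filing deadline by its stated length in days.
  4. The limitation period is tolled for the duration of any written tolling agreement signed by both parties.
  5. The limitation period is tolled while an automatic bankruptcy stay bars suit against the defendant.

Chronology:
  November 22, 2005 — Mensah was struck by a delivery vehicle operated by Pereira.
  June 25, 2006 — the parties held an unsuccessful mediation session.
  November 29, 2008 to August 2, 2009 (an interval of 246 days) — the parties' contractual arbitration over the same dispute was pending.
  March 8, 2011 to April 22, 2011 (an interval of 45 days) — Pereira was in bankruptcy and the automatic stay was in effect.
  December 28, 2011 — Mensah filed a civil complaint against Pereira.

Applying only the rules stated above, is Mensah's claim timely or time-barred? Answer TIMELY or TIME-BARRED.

The cause of action accrued on November 22, 2005, the date of the act.
Adding the 6 years base period to November 22, 2005 gives a deadline of November 22, 2011, before any tolling.
Because the automatic bankruptcy stay ran from March 8, 2011 to April 22, 2011, the deadline is extended by 45 days to January 6, 2012.
Although a pending arbitration ran from November 29, 2008 to August 2, 2009, the stated rules do not make that a tolling event, so it is disregarded.
Nothing else in the chronology tolls or restarts the period.
Filing on December 28, 2011 beat the January 6, 2012 deadline — the action is timely.

TIMELY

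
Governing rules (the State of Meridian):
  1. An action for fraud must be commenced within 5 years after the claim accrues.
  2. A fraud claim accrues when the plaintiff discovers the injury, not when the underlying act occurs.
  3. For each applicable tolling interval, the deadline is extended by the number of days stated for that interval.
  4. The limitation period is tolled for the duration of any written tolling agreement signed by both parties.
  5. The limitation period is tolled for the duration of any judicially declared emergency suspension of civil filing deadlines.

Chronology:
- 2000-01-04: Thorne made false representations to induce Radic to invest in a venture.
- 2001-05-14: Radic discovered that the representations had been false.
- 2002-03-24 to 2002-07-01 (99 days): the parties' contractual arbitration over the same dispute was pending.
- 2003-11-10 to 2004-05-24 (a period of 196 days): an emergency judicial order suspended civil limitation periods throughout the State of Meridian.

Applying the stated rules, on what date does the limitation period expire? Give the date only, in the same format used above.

The claim did not accrue until Radic discovered the injury on 2001-05-14; the 2000-01-04 act date does not start the clock under the stated rule.
5 years from 2001-05-14 is 2006-05-14.
The emergency suspension of filing deadlines from 2003-11-10 to 2004-05-24 tolled the period for 196 days, extending the deadline to 2006-11-26.
No stated provision tolls the period for a pending arbitration, so the interval from 2002-03-24 to 2002-07-01 has no effect on the deadline.

2006-11-26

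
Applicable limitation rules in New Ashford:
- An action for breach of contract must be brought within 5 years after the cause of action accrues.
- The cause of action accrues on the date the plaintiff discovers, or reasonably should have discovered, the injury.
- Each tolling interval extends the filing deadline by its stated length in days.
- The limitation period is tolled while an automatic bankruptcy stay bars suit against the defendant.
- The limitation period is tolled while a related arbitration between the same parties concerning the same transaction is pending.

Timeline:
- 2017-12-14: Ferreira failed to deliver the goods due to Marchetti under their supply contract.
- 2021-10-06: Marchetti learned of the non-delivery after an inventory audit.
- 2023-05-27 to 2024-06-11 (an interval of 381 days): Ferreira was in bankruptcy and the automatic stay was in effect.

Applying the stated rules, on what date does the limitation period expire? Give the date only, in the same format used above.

2027-10-22

The claim did not accrue until Marchetti discovered the injury on 2021-10-06; the 2017-12-14 act date does not start the clock under the stated rule.
Adding the 5 years base period to 2021-10-06 gives a deadline of 2026-10-06, before any tolling.
Because the automatic bankruptcy stay ran from 2023-05-27 to 2024-06-11, the deadline is extended by 381 days to 2027-10-22.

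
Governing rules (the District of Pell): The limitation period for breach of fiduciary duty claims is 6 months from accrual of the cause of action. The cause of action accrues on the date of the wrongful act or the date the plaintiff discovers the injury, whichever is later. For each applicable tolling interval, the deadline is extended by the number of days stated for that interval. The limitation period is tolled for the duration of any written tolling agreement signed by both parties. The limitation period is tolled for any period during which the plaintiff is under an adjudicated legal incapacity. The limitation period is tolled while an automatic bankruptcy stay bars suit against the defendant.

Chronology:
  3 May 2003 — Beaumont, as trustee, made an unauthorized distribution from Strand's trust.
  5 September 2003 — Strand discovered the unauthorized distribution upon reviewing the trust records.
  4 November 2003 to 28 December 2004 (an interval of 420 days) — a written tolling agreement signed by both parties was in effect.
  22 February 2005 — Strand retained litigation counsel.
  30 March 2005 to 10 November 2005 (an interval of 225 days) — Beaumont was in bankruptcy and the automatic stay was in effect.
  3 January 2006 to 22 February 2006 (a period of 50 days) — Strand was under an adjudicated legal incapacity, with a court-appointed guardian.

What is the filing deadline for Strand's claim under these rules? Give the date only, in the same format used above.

10 December 2005

Taking the later of the act (3 May 2003) and discovery (5 September 2003), the claim accrued on 5 September 2003.
Adding the 6 months base period to 5 September 2003 gives a deadline of 5 March 2004, before any tolling.
Because the written tolling agreement ran from 4 November 2003 to 28 December 2004, the deadline is extended by 420 days to 29 April 2005.
The period was tolled for 225 days by the automatic bankruptcy stay (30 March 2005 to 10 November 2005), pushing the deadline to 10 December 2005.
The plaintiff's legal incapacity starting 3 January 2006 came too late — the period had run on 10 December 2005 — and so does not extend the deadline.
The other events in the timeline have no effect on the limitation period under the stated rules.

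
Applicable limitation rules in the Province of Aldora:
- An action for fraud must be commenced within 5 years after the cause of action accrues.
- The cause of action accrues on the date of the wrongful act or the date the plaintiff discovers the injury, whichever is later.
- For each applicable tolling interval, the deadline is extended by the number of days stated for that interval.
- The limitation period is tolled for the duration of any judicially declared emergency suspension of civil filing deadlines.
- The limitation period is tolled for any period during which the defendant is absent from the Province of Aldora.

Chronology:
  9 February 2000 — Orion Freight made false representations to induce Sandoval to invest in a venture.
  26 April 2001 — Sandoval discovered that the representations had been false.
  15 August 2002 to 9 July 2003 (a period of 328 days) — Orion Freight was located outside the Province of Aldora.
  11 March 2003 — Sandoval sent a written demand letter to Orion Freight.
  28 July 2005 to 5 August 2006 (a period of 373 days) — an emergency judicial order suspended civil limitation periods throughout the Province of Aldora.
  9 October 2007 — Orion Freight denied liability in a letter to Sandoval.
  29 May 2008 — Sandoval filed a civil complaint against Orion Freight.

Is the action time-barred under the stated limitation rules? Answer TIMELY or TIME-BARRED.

The claim accrued on 26 April 2001 — the later of the 9 February 2000 act and the 26 April 2001 discovery.
5 years from 26 April 2001 is 26 April 2006.
Because the defendant's absence from the jurisdiction ran from 15 August 2002 to 9 July 2003, the deadline is extended by 328 days to 20 March 2007.
Because the emergency suspension of filing deadlines ran from 28 July 2005 to 5 August 2006, the deadline is extended by 373 days to 27 March 2008.
The other events in the timeline have no effect on the limitation period under the stated rules.
Filing on 29 May 2008 missed the 27 March 2008 deadline — the action is time-barred.

TIME-BARRED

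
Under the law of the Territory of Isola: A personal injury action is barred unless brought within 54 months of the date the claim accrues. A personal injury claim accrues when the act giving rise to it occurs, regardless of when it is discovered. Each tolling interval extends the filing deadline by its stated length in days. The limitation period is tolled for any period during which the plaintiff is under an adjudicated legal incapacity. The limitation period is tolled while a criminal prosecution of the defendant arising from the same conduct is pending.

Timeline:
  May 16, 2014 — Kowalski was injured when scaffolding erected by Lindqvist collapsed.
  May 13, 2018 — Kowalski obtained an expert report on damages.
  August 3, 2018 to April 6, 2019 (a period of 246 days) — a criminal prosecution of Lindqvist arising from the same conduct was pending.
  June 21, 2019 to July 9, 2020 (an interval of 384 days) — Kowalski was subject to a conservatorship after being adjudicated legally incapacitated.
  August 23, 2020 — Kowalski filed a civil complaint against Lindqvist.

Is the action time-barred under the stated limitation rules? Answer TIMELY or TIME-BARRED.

TIME-BARRED

The claim accrued on May 16, 2014, when the wrongful act occurred.
Adding the 54 months base period to May 16, 2014 gives a deadline of November 16, 2018, before any tolling.
Because the pending criminal prosecution ran from August 3, 2018 to April 6, 2019, the deadline is extended by 246 days to July 20, 2019.
The period was tolled for 384 days by the plaintiff's legal incapacity (June 21, 2019 to July 9, 2020), pushing the deadline to August 7, 2020.
The other events in the timeline have no effect on the limitation period under the stated rules.
The August 23, 2020 filing falls after the August 7, 2020 deadline; the claim is time-barred.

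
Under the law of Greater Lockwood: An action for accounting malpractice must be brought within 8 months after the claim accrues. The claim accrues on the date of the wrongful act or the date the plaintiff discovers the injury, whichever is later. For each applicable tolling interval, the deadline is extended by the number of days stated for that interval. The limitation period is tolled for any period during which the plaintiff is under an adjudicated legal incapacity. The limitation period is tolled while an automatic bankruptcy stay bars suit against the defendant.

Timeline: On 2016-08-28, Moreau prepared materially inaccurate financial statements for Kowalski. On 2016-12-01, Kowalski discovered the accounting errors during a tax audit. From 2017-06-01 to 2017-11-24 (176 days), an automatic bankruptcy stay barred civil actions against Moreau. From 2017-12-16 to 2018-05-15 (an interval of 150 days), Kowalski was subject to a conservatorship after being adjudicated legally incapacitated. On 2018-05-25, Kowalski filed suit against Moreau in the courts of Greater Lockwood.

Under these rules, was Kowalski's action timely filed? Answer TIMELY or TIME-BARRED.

TIMELY

Taking the later of the act (2016-08-28) and discovery (2016-12-01), the claim accrued on 2016-12-01.
Adding the 8 months base period to 2016-12-01 gives a deadline of 2017-08-01, before any tolling.
The automatic bankruptcy stay from 2017-06-01 to 2017-11-24 tolled the period for 176 days, extending the deadline to 2018-01-24.
The period was tolled for 150 days by the plaintiff's legal incapacity (2017-12-16 to 2018-05-15), pushing the deadline to 2018-06-23.
Kowalski filed on 2018-05-25, before the 2018-06-23 deadline, so the action is timely.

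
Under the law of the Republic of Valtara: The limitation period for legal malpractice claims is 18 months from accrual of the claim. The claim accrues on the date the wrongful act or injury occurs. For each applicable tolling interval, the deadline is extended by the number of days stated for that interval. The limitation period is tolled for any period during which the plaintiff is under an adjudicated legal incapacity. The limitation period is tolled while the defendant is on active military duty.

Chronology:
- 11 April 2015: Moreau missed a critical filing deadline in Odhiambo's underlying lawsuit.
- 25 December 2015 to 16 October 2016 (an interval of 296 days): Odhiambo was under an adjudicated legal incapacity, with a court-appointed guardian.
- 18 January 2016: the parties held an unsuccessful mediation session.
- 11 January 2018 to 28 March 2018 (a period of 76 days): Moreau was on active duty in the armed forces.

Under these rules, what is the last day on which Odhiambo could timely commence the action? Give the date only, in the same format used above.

3 August 2017

The claim accrued on 11 April 2015, when the wrongful act occurred.
Adding the 18 months base period to 11 April 2015 gives a deadline of 11 October 2016, before any tolling.
The plaintiff's legal incapacity from 25 December 2015 to 16 October 2016 tolled the period for 296 days, extending the deadline to 3 August 2017.
By the time the defendant's active military service began on 11 January 2018, the limitation period had already expired on 3 August 2017; that interval cannot revive it.
Nothing else in the chronology tolls or restarts the period.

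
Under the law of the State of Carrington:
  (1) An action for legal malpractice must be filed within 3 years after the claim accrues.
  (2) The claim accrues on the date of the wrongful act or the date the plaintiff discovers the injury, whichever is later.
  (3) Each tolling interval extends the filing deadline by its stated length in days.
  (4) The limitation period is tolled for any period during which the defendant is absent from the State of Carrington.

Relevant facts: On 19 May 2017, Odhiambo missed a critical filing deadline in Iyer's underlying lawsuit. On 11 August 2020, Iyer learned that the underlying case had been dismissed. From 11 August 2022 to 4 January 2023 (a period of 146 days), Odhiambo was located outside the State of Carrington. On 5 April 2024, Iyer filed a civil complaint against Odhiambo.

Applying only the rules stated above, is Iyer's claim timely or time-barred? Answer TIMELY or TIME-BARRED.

Taking the later of the act (19 May 2017) and discovery (11 August 2020), the claim accrued on 11 August 2020.
The untolled deadline — 3 years after 11 August 2020 — is 11 August 2023.
Because the defendant's absence from the jurisdiction ran from 11 August 2022 to 4 January 2023, the deadline is extended by 146 days to 4 January 2024.
Iyer filed on 5 April 2024, after the 4 January 2024 deadline, so the action is time-barred.

TIME-BARRED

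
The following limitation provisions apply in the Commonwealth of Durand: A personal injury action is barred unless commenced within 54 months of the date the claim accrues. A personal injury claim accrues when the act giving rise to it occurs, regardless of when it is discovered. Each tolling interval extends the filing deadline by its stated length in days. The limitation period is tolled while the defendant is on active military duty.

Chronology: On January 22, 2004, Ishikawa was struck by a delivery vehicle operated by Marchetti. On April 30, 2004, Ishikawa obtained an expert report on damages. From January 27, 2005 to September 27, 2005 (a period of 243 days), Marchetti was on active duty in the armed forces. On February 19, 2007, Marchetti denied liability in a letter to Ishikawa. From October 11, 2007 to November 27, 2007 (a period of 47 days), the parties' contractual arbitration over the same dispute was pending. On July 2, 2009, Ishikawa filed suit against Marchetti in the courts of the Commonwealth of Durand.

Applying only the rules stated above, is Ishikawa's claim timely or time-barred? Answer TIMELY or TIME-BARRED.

TIME-BARRED

The claim accrued on January 22, 2004, when the wrongful act occurred.
54 months from January 22, 2004 is July 22, 2008.
Because the defendant's active military service ran from January 27, 2005 to September 27, 2005, the deadline is extended by 243 days to March 22, 2009.
No stated provision tolls the period for a pending arbitration, so the interval from October 11, 2007 to November 27, 2007 has no effect on the deadline.
The other events in the timeline have no effect on the limitation period under the stated rules.
Ishikawa filed on July 2, 2009, after the March 22, 2009 deadline, so the action is time-barred.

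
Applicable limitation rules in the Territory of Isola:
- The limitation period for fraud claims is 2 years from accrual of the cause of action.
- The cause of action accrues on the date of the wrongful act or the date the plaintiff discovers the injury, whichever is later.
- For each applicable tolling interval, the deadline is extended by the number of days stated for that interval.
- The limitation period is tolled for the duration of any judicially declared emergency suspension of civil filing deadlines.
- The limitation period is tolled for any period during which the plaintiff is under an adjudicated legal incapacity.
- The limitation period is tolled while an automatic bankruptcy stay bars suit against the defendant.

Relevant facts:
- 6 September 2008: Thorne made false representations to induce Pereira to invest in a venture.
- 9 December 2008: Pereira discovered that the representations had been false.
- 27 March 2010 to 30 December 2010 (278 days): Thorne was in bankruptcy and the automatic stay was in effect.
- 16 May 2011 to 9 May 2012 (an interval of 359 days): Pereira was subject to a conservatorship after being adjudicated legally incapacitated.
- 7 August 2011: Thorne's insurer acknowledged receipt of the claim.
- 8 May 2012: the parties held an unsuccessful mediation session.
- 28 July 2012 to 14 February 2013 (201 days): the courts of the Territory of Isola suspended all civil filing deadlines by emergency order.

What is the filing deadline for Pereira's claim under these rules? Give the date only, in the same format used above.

Taking the later of the act (6 September 2008) and discovery (9 December 2008), the claim accrued on 9 December 2008.
The untolled deadline — 2 years after 9 December 2008 — is 9 December 2010.
The automatic bankruptcy stay from 27 March 2010 to 30 December 2010 tolled the period for 278 days, extending the deadline to 13 September 2011.
The plaintiff's legal incapacity from 16 May 2011 to 9 May 2012 tolled the period for 359 days, extending the deadline to 6 September 2012.
The emergency suspension of filing deadlines from 28 July 2012 to 14 February 2013 tolled the period for 201 days, extending the deadline to 26 March 2013.
None of the other events listed affects the running of the period under the stated rules.

26 March 2013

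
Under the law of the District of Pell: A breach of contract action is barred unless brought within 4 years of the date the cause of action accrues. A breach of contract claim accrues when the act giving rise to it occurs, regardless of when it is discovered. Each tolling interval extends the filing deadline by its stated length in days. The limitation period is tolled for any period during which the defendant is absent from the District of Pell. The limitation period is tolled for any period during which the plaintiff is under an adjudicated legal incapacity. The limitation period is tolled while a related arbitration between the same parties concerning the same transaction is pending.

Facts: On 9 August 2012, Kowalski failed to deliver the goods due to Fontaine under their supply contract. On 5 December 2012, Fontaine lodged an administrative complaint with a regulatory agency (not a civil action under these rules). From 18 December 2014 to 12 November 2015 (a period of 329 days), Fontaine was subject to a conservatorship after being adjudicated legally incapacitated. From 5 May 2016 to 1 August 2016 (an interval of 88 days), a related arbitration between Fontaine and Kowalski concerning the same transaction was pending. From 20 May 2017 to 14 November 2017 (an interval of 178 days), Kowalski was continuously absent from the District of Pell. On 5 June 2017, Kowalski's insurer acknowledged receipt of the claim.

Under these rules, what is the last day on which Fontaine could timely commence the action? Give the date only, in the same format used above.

The limitation period began to run on 9 August 2012.
Adding the 4 years base period to 9 August 2012 gives a deadline of 9 August 2016, before any tolling.
Because the plaintiff's legal incapacity ran from 18 December 2014 to 12 November 2015, the deadline is extended by 329 days to 4 July 2017.
Because the pending related arbitration ran from 5 May 2016 to 1 August 2016, the deadline is extended by 88 days to 30 September 2017.
Because the defendant's absence from the jurisdiction ran from 20 May 2017 to 14 November 2017, the deadline is extended by 178 days to 27 March 2018.
None of the other events listed affects the running of the period under the stated rules.

27 March 2018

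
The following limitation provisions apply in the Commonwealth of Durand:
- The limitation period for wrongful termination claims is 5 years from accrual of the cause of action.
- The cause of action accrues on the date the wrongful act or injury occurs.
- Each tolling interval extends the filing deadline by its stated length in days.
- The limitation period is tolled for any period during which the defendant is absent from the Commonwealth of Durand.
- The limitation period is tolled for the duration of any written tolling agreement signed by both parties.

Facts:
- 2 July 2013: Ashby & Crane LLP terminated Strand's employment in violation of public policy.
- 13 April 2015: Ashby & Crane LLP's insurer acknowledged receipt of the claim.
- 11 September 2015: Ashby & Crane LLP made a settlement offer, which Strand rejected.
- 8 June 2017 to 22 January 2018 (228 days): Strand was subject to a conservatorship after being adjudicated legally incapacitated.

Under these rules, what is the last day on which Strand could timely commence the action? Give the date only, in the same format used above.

2 July 2018

The limitation period began to run on 2 July 2013.
5 years from 2 July 2013 is 2 July 2018.
Although the plaintiff's incapacity ran from 8 June 2017 to 22 January 2018, the stated rules do not make that a tolling event, so it is disregarded.
Nothing else in the chronology tolls or restarts the period.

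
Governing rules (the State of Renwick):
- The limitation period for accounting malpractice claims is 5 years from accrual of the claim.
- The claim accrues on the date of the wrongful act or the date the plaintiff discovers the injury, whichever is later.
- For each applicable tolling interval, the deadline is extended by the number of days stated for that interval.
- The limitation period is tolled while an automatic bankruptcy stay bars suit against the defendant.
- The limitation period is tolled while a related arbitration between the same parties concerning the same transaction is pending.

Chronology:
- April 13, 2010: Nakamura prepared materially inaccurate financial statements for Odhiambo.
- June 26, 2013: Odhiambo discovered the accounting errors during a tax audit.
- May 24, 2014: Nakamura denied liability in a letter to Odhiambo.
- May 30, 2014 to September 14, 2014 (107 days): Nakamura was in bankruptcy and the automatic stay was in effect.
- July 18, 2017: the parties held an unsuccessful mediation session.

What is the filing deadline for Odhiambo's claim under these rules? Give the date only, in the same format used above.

Taking the later of the act (April 13, 2010) and discovery (June 26, 2013), the claim accrued on June 26, 2013.
Adding the 5 years base period to June 26, 2013 gives a deadline of June 26, 2018, before any tolling.
Because the automatic bankruptcy stay ran from May 30, 2014 to September 14, 2014, the deadline is extended by 107 days to October 11, 2018.
The other events in the timeline have no effect on the limitation period under the stated rules.

October 11, 2018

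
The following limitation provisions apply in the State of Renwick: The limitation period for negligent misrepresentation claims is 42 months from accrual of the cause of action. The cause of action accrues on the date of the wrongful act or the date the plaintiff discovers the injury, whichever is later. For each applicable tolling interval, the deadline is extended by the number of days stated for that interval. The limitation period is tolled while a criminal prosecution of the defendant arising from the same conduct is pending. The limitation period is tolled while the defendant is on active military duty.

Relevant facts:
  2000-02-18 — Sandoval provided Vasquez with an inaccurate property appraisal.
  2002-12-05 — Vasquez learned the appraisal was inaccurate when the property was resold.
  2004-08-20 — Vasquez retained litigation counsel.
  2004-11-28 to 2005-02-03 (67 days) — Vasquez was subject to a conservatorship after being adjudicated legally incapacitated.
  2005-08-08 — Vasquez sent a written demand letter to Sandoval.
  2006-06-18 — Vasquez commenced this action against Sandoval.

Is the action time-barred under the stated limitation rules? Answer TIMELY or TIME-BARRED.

Taking the later of the act (2000-02-18) and discovery (2002-12-05), the claim accrued on 2002-12-05.
Adding the 42 months base period to 2002-12-05 gives a deadline of 2006-06-05, before any tolling.
The plaintiff's legal incapacity from 2004-11-28 to 2005-02-03 does not toll the period, because no stated rule makes the plaintiff's incapacity a tolling event.
Nothing else in the chronology tolls or restarts the period.
The 2006-06-18 filing falls after the 2006-06-05 deadline; the claim is time-barred.

TIME-BARRED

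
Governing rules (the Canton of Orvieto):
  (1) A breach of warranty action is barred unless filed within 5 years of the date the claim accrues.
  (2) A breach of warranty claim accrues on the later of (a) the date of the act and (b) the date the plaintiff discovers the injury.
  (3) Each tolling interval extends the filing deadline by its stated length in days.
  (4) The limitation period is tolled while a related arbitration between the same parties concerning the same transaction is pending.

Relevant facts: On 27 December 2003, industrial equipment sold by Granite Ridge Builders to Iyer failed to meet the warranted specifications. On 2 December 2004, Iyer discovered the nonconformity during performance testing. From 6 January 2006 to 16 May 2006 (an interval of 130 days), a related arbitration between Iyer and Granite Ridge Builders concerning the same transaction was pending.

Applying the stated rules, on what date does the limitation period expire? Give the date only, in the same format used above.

The claim accrued on 2 December 2004 — the later of the 27 December 2003 act and the 2 December 2004 discovery.
Adding the 5 years base period to 2 December 2004 gives a deadline of 2 December 2009, before any tolling.
The period was tolled for 130 days by the pending related arbitration (6 January 2006 to 16 May 2006), pushing the deadline to 11 April 2010.

11 April 2010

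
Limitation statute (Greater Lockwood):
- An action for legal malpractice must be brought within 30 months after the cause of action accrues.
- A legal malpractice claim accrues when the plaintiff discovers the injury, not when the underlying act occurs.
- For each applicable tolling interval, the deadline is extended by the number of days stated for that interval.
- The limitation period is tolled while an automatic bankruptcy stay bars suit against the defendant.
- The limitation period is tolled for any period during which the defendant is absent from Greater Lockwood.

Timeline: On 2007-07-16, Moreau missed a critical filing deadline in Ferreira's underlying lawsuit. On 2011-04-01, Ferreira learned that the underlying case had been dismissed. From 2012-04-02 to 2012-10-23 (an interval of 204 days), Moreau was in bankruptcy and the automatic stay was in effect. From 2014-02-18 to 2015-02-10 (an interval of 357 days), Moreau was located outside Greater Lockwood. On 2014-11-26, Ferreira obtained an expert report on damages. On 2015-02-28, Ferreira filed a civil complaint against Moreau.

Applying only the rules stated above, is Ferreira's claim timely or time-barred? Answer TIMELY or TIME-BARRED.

Under the discovery rule, the claim accrued on 2011-04-01, when Ferreira discovered the injury — not on the 2007-07-16 date of the underlying act.
The untolled deadline — 30 months after 2011-04-01 — is 2013-10-01.
The period was tolled for 204 days by the automatic bankruptcy stay (2012-04-02 to 2012-10-23), pushing the deadline to 2014-04-23.
Because the defendant's absence from the jurisdiction ran from 2014-02-18 to 2015-02-10, the deadline is extended by 357 days to 2015-04-15.
Nothing else in the chronology tolls or restarts the period.
Ferreira filed on 2015-02-28, before the 2015-04-15 deadline, so the action is timely.

TIMELY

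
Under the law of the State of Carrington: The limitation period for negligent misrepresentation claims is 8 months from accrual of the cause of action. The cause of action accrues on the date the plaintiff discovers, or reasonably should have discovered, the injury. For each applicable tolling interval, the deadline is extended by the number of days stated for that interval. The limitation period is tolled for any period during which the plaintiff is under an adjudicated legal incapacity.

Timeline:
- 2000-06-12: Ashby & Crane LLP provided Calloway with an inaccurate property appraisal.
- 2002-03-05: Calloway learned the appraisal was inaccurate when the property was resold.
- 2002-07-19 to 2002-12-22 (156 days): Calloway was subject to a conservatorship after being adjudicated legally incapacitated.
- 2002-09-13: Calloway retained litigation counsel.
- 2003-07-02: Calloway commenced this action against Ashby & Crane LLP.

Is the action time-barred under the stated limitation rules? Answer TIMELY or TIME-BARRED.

The claim did not accrue until Calloway discovered the injury on 2002-03-05; the 2000-06-12 act date does not start the clock under the stated rule.
The untolled deadline — 8 months after 2002-03-05 — is 2002-11-05.
The period was tolled for 156 days by the plaintiff's legal incapacity (2002-07-19 to 2002-12-22), pushing the deadline to 2003-04-10.
None of the other events listed affects the running of the period under the stated rules.
The 2003-07-02 filing falls after the 2003-04-10 deadline; the claim is time-barred.

TIME-BARRED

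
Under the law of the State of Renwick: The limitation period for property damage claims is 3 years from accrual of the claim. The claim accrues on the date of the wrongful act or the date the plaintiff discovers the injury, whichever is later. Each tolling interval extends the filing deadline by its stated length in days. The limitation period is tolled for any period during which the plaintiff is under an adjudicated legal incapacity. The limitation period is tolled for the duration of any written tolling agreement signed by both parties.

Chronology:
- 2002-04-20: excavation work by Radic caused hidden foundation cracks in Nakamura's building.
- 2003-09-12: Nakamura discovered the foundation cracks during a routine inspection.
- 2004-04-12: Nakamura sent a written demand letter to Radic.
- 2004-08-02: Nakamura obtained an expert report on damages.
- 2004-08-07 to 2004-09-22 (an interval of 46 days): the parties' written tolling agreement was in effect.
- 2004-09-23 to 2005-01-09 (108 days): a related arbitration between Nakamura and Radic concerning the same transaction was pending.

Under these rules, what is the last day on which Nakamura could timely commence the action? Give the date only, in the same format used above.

2006-10-28

The claim accrued on 2003-09-12 — the later of the 2002-04-20 act and the 2003-09-12 discovery.
The untolled deadline — 3 years after 2003-09-12 — is 2006-09-12.
Because the written tolling agreement ran from 2004-08-07 to 2004-09-22, the deadline is extended by 46 days to 2006-10-28.
No stated provision tolls the period for a pending arbitration, so the interval from 2004-09-23 to 2005-01-09 has no effect on the deadline.
Nothing else in the chronology tolls or restarts the period.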